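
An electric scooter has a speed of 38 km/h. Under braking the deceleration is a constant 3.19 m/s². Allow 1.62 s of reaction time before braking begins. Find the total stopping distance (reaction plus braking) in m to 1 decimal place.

Total stopping distance ≈ 34.6 m

38 km/h ÷ 3.6 = 10.5556 m/s.
Reaction distance = v·t_r = 10.5556 × 1.62 = 17.100 m.
Braking distance = v²/(2a) = 10.5556² / (2 × 3.190) = 111.421 / 6.380 = 17.464 m.
Total = 17.100 + 17.464 = 34.564 m.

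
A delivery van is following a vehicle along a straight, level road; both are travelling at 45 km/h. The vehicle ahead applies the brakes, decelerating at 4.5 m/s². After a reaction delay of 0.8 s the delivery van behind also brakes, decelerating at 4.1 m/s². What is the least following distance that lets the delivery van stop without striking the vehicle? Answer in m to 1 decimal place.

45 km/h ÷ 3.6 = 12.5000 m/s.
Leader travels v²/(2a_L) = 156.250 / 9.000 = 17.361 m before stopping.
Follower covers v·t_r = 12.5000 × 0.8 = 10.000 m while reacting, then v²/(2a_F) = 156.250 / 8.200 = 19.055 m while braking, for a total of 10.000 + 19.055 = 29.055 m.
Since a_F ≤ a_L and the follower starts braking later, the follower is never slower than the leader, so the closest approach is when both have stopped.
Minimum gap = 29.055 − 17.361 = 11.694 m.

Minimum gap ≈ 11.7 m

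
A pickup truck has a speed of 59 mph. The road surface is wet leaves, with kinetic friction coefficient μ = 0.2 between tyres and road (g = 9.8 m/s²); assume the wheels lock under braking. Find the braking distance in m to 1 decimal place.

59 mph × 0.44704 = 26.3754 m/s.
a = μg = 0.2 × 9.8 = 1.960 m/s².
Braking distance = v²/(2a) = 26.3754² / (2 × 1.960) = 695.662 / 3.920 = 177.465 m.

Braking distance ≈ 177.5 m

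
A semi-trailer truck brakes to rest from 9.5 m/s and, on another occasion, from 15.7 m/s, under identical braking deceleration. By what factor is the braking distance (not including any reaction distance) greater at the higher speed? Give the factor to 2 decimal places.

Braking distance d = v²/(2a), so with a fixed, d ∝ v².
Factor = (15.7/9.5)² = 1.6526² = 2.7311.

Factor ≈ 2.73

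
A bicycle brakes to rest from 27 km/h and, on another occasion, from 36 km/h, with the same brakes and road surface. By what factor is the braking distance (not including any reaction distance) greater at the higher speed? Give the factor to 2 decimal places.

Factor ≈ 1.78

Braking distance d = v²/(2a), so with a fixed, d ∝ v².
Factor = (36/27)² = 1.3333² = 1.7777.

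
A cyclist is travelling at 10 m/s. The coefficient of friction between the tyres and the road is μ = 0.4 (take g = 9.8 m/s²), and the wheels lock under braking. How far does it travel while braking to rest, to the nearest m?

a = μg = 0.4 × 9.8 = 3.920 m/s².
Braking distance = v²/(2a) = 10.0000² / (2 × 3.920) = 100.000 / 7.840 = 12.755 m.

Braking distance ≈ 13 m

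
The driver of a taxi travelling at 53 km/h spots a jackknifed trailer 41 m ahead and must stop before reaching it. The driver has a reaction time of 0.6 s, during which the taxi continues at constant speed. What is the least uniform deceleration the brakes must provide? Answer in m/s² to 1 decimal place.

Required deceleration ≈ 3.4 m/s²

53 km/h ÷ 3.6 = 14.7222 m/s.
Distance covered during reaction = 14.7222 × 0.6 = 8.833 m.
Distance available for braking: 41 − 8.833 = 32.167 m.
v² = 2a·d ⇒ a = v²/(2d) = 14.7222² / (2 × 32.167) = 216.743 / 64.334 = 3.3690 m/s².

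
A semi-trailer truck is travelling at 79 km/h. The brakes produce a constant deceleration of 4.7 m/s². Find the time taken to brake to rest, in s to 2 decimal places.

79 km/h ÷ 3.6 = 21.9444 m/s.
Braking time = v/a = 21.9444 / 4.700 = 4.669 s.

Braking time ≈ 4.67 s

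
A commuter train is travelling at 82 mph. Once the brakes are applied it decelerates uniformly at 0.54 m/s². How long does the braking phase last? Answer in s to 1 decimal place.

82 mph × 0.44704 = 36.6573 m/s.
Braking time = v/a = 36.6573 / 0.540 = 67.884 s.

Braking time ≈ 67.9 s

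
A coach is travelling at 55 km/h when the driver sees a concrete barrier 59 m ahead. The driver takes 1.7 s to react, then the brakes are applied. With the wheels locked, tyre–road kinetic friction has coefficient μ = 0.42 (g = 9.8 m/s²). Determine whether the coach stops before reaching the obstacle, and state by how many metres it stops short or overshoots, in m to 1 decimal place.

55 km/h ÷ 3.6 = 15.2778 m/s.
a = μg = 0.42 × 9.8 = 4.116 m/s².
Reaction distance = 15.2778 × 1.7 = 25.972 m.
Braking distance = v²/(2a) = 233.411 / 8.232 = 28.354 m.
Total stopping distance = 25.972 + 28.354 = 54.326 m, vs 59 m available — it stops with 59 − 54.326 = 4.674 m to spare.

Yes — it stops 4.7 m short of the obstacle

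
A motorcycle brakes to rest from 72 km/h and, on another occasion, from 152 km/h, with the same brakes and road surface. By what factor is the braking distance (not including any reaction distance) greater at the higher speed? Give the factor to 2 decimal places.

Braking distance d = v²/(2a), so with a fixed, d ∝ v².
Factor = (152/72)² = 2.1111² = 4.4567.

Factor ≈ 4.46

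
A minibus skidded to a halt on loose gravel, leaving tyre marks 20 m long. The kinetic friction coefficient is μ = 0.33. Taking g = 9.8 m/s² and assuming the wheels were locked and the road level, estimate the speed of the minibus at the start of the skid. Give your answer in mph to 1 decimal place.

Deceleration a = μg = 0.33 × 9.8 = 3.234 m/s².
v = √(2a·d) = √(2 × 3.234 × 20) = √129.360 = 11.3737 m/s.
= 11.3737 ÷ 0.44704 = 25.442 mph.

Initial speed ≈ 25.4 mph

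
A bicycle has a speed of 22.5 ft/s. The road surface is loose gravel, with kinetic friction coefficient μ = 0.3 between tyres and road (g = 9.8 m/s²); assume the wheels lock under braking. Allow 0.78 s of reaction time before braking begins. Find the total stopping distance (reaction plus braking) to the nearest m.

22.5 ft/s × 0.3048 = 6.8580 m/s.
a = μg = 0.3 × 9.8 = 2.940 m/s².
Reaction distance = v·t_r = 6.8580 × 0.78 = 5.349 m.
Braking distance = v²/(2a) = 6.8580² / (2 × 2.940) = 47.032 / 5.880 = 7.999 m.
Total = 5.349 + 7.999 = 13.348 m.

Total stopping distance ≈ 13 m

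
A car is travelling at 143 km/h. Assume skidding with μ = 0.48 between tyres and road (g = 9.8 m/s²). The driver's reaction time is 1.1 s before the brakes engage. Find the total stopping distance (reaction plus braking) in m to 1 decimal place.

143 km/h ÷ 3.6 = 39.7222 m/s.
a = μg = 0.48 × 9.8 = 4.704 m/s².
Reaction distance = v·t_r = 39.7222 × 1.1 = 43.694 m.
Braking distance = v²/(2a) = 39.7222² / (2 × 4.704) = 1577.853 / 9.408 = 167.714 m.
Total = 43.694 + 167.714 = 211.408 m.

Total stopping distance ≈ 211.4 m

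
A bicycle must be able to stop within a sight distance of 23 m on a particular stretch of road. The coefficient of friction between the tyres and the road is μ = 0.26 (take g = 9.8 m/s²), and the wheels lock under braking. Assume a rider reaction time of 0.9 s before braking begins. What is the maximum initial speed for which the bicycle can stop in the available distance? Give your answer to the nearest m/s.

Maximum speed ≈ 9 m/s

a = μg = 0.26 × 9.8 = 2.548 m/s².
Stopping distance: v·t_r + v²/(2a) = 23 with t_r = 0.9 s and a = 2.548 m/s².
So v² + 4.586 v − 117.21 = 0.
Positive root: v = −a·t_r + √((a·t_r)² + 2a·d) = −2.293 + √(5.258 + 117.21) = 8.7735 m/s.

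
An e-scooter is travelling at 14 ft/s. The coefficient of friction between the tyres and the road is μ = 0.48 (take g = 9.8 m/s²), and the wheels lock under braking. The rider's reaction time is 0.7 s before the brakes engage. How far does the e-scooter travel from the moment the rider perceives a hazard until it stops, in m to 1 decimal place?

14 ft/s × 0.3048 = 4.2672 m/s.
a = μg = 0.48 × 9.8 = 4.704 m/s².
Reaction distance = v·t_r = 4.2672 × 0.7 = 2.987 m.
Braking distance = v²/(2a) = 4.2672² / (2 × 4.704) = 18.209 / 9.408 = 1.935 m.
Total = 2.987 + 1.935 = 4.922 m.

Total stopping distance ≈ 4.9 m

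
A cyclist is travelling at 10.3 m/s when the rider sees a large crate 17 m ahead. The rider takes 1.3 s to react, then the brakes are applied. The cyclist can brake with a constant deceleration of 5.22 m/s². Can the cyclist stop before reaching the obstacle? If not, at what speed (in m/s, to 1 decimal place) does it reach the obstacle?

Reaction distance = 10.3000 × 1.3 = 13.390 m.
Braking distance needed to stop: v²/(2a) = 106.090 / 10.440 = 10.162 m, so total needed = 13.390 + 10.162 = 23.552 m > 17 m — it cannot stop.
Distance remaining when braking begins: 17 − 13.390 = 3.610 m.
v² = v₀² − 2a·d = 106.090 − 2 × 5.220 × 3.610 = 68.402 m²/s².
v = √68.402 = 8.271 m/s.

No — it strikes the obstacle at 8.3 m/s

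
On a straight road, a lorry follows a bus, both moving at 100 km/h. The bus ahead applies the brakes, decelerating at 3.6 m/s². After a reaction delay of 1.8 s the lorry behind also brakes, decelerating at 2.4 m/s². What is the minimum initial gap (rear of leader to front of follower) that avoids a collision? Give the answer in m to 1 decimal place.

Minimum gap ≈ 103.6 m

100 km/h ÷ 3.6 = 27.7778 m/s.
Leader travels v²/(2a_L) = 771.606 / 7.200 = 107.167 m before stopping.
Follower covers v·t_r = 27.7778 × 1.8 = 50.000 m while reacting, then v²/(2a_F) = 771.606 / 4.800 = 160.751 m while braking, for a total of 50.000 + 160.751 = 210.751 m.
Since a_F ≤ a_L and the follower starts braking later, the follower is never slower than the leader, so the closest approach is when both have stopped.
Minimum gap = 210.751 − 107.167 = 103.584 m.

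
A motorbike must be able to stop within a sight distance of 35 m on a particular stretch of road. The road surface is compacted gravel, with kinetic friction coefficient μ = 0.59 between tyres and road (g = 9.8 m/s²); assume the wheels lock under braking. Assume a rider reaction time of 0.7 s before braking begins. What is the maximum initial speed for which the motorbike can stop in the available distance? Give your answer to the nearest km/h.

Maximum speed ≈ 59 km/h

a = μg = 0.59 × 9.8 = 5.782 m/s².
Stopping distance: v·t_r + v²/(2a) = 35 with t_r = 0.7 s and a = 5.782 m/s².
So v² + 8.095 v − 404.74 = 0.
Positive root: v = −a·t_r + √((a·t_r)² + 2a·d) = −4.047 + √(16.378 + 404.74) = 16.4742 m/s.
16.4742 m/s × 3.6 = 59.307 km/h.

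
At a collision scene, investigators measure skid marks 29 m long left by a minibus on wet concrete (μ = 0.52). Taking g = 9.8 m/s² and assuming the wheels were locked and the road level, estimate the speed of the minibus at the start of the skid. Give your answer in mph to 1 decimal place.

Deceleration a = μg = 0.52 × 9.8 = 5.096 m/s².
v = √(2a·d) = √(2 × 5.096 × 29) = √295.568 = 17.1921 m/s.
= 17.1921 ÷ 0.44704 = 38.458 mph.

Initial speed ≈ 38.5 mph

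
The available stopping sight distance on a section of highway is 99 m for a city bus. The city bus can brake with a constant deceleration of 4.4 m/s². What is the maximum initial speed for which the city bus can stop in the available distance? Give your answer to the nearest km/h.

v²/(2a) = d ⇒ v = √(2 × 4.400 × 99) = √871.20 = 29.5161 m/s.
29.5161 m/s × 3.6 = 106.258 km/h.

Maximum speed ≈ 106 km/h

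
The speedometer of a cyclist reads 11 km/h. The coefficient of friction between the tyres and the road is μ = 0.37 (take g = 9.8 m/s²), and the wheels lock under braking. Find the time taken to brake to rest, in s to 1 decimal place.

Braking time ≈ 0.8 s

11 km/h ÷ 3.6 = 3.0556 m/s.
a = μg = 0.37 × 9.8 = 3.626 m/s².
Braking time = v/a = 3.0556 / 3.626 = 0.843 s.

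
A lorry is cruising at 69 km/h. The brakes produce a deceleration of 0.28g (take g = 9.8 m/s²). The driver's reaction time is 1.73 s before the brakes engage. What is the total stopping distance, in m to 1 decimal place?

Total stopping distance ≈ 100.1 m

69 km/h ÷ 3.6 = 19.1667 m/s.
a = 0.28 × 9.8 = 2.744 m/s².
Reaction distance = v·t_r = 19.1667 × 1.73 = 33.158 m.
Braking distance = v²/(2a) = 19.1667² / (2 × 2.744) = 367.362 / 5.488 = 66.939 m.
Total = 33.158 + 66.939 = 100.097 m.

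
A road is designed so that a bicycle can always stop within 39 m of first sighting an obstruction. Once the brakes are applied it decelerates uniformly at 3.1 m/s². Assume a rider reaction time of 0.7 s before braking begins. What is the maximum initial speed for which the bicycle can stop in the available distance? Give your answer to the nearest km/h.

Stopping distance: v·t_r + v²/(2a) = 39 with t_r = 0.7 s and a = 3.100 m/s².
So v² + 4.340 v − 241.80 = 0.
Positive root: v = −a·t_r + √((a·t_r)² + 2a·d) = −2.170 + √(4.709 + 241.80) = 13.5306 m/s.
13.5306 m/s × 3.6 = 48.710 km/h.

Maximum speed ≈ 49 km/h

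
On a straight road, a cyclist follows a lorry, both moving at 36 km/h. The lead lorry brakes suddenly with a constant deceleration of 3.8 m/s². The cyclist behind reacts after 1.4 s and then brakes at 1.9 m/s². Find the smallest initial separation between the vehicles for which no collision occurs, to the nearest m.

Minimum gap ≈ 27 m

36 km/h ÷ 3.6 = 10.0000 m/s.
Leader travels v²/(2a_L) = 100.000 / 7.600 = 13.158 m before stopping.
Follower covers v·t_r = 10.0000 × 1.4 = 14.000 m while reacting, then v²/(2a_F) = 100.000 / 3.800 = 26.316 m while braking, for a total of 14.000 + 26.316 = 40.316 m.
Since a_F ≤ a_L and the follower starts braking later, the follower is never slower than the leader, so the closest approach is when both have stopped.
Minimum gap = 40.316 − 13.158 = 27.158 m.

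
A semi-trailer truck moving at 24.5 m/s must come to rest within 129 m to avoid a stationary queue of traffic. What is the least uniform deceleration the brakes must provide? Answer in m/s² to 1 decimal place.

v² = 2a·d ⇒ a = v²/(2d) = 24.5000² / (2 × 129.000) = 600.250 / 258.000 = 2.3266 m/s².

Required deceleration ≈ 2.3 m/s²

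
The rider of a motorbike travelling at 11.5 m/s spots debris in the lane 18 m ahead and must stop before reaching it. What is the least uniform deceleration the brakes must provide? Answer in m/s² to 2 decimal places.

v² = 2a·d ⇒ a = v²/(2d) = 11.5000² / (2 × 18.000) = 132.250 / 36.000 = 3.6736 m/s².

Required deceleration ≈ 3.67 m/s²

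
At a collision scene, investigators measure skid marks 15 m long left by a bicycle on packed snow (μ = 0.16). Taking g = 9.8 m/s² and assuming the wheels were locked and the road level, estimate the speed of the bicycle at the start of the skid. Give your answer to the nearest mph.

Deceleration a = μg = 0.16 × 9.8 = 1.568 m/s².
v = √(2a·d) = √(2 × 1.568 × 15) = √47.040 = 6.8586 m/s.
= 6.8586 ÷ 0.44704 = 15.342 mph.

Initial speed ≈ 15 mph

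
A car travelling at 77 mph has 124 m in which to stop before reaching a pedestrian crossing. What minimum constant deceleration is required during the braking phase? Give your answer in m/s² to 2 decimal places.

77 mph × 0.44704 = 34.4221 m/s.
v² = 2a·d ⇒ a = v²/(2d) = 34.4221² / (2 × 124.000) = 1184.881 / 248.000 = 4.7777 m/s².

Required deceleration ≈ 4.78 m/s²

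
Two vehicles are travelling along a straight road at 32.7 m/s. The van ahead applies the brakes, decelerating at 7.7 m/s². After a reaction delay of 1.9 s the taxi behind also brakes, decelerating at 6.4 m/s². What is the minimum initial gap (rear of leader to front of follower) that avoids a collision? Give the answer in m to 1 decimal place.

Minimum gap ≈ 76.2 m

Leader travels v²/(2a_L) = 1069.290 / 15.400 = 69.434 m before stopping.
Follower covers v·t_r = 32.7000 × 1.9 = 62.130 m while reacting, then v²/(2a_F) = 1069.290 / 12.800 = 83.538 m while braking, for a total of 62.130 + 83.538 = 145.668 m.
Since a_F ≤ a_L and the follower starts braking later, the follower is never slower than the leader, so the closest approach is when both have stopped.
Minimum gap = 145.668 − 69.434 = 76.234 m.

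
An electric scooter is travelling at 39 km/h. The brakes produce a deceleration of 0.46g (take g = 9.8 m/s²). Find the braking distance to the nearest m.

39 km/h ÷ 3.6 = 10.8333 m/s.
a = 0.46 × 9.8 = 4.508 m/s².
Braking distance = v²/(2a) = 10.8333² / (2 × 4.508) = 117.360 / 9.016 = 13.017 m.

Braking distance ≈ 13 m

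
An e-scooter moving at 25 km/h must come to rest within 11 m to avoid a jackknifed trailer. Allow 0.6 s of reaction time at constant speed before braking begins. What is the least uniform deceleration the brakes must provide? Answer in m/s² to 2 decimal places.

25 km/h ÷ 3.6 = 6.9444 m/s.
Distance covered during reaction = 6.9444 × 0.6 = 4.167 m.
Distance available for braking: 11 − 4.167 = 6.833 m.
v² = 2a·d ⇒ a = v²/(2d) = 6.9444² / (2 × 6.833) = 48.225 / 13.666 = 3.5288 m/s².

Required deceleration ≈ 3.53 m/s²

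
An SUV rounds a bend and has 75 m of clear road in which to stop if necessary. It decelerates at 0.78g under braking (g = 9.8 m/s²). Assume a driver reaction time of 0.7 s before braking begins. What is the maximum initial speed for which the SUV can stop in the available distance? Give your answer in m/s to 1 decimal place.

Maximum speed ≈ 28.9 m/s

a = 0.78 × 9.8 = 7.644 m/s².
Stopping distance: v·t_r + v²/(2a) = 75 with t_r = 0.7 s and a = 7.644 m/s².
So v² + 10.702 v − 1146.60 = 0.
Positive root: v = −a·t_r + √((a·t_r)² + 2a·d) = −5.351 + √(28.633 + 1146.60) = 28.9307 m/s.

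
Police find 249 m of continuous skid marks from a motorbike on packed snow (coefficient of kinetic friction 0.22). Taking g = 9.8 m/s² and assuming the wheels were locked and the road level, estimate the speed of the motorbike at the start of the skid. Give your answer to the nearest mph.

Deceleration a = μg = 0.22 × 9.8 = 2.156 m/s².
v = √(2a·d) = √(2 × 2.156 × 249) = √1073.688 = 32.7672 m/s.
= 32.7672 ÷ 0.44704 = 73.298 mph.

Initial speed ≈ 73 mph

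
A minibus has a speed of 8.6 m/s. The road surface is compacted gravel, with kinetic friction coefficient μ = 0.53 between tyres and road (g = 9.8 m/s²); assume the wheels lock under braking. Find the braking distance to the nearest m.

a = μg = 0.53 × 9.8 = 5.194 m/s².
Braking distance = v²/(2a) = 8.6000² / (2 × 5.194) = 73.960 / 10.388 = 7.120 m.

Braking distance ≈ 7 m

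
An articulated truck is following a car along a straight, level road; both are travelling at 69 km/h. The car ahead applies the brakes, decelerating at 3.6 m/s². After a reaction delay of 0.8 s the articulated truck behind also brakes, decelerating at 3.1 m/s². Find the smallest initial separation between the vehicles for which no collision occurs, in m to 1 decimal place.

69 km/h ÷ 3.6 = 19.1667 m/s.
Leader travels v²/(2a_L) = 367.362 / 7.200 = 51.023 m before stopping.
Follower covers v·t_r = 19.1667 × 0.8 = 15.333 m while reacting, then v²/(2a_F) = 367.362 / 6.200 = 59.252 m while braking, for a total of 15.333 + 59.252 = 74.585 m.
Since a_F ≤ a_L and the follower starts braking later, the follower is never slower than the leader, so the closest approach is when both have stopped.
Minimum gap = 74.585 − 51.023 = 23.562 m.

Minimum gap ≈ 23.6 m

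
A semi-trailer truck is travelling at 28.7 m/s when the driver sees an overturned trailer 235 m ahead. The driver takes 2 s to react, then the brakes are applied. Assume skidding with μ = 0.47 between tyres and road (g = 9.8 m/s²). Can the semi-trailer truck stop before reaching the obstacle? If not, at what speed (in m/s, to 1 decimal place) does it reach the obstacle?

a = μg = 0.47 × 9.8 = 4.606 m/s².
Reaction distance = 28.7000 × 2 = 57.400 m.
Braking distance = v²/(2a) = 823.690 / 9.212 = 89.415 m.
Total stopping distance = 57.400 + 89.415 = 146.815 m, vs 235 m available — it stops with 235 − 146.815 = 88.185 m to spare.

Yes — it stops about 88.2 m short of the obstacle, so it never reaches it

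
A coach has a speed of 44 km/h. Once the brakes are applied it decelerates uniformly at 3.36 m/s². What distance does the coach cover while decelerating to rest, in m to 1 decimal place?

44 km/h ÷ 3.6 = 12.2222 m/s.
Braking distance = v²/(2a) = 12.2222² / (2 × 3.360) = 149.382 / 6.720 = 22.229 m.

Braking distance ≈ 22.2 m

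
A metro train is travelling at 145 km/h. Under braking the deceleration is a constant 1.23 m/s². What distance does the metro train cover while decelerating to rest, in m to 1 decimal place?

Braking distance ≈ 659.5 m

145 km/h ÷ 3.6 = 40.2778 m/s.
Braking distance = v²/(2a) = 40.2778² / (2 × 1.230) = 1622.301 / 2.460 = 659.472 m.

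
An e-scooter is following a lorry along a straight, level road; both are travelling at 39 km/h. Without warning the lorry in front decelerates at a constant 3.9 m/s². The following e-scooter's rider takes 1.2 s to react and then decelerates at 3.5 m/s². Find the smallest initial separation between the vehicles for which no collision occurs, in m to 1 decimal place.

39 km/h ÷ 3.6 = 10.8333 m/s.
Leader travels v²/(2a_L) = 117.360 / 7.800 = 15.046 m before stopping.
Follower covers v·t_r = 10.8333 × 1.2 = 13.000 m while reacting, then v²/(2a_F) = 117.360 / 7.000 = 16.766 m while braking, for a total of 13.000 + 16.766 = 29.766 m.
Since a_F ≤ a_L and the follower starts braking later, the follower is never slower than the leader, so the closest approach is when both have stopped.
Minimum gap = 29.766 − 15.046 = 14.720 m.

Minimum gap ≈ 14.7 m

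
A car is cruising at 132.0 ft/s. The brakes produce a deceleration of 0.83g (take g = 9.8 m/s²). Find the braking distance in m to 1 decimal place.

Braking distance ≈ 99.5 m

132 ft/s × 0.3048 = 40.2336 m/s.
a = 0.83 × 9.8 = 8.134 m/s².
Braking distance = v²/(2a) = 40.2336² / (2 × 8.134) = 1618.743 / 16.268 = 99.505 m.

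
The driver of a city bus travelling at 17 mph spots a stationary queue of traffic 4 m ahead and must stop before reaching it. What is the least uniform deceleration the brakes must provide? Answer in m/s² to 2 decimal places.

17 mph × 0.44704 = 7.5997 m/s.
v² = 2a·d ⇒ a = v²/(2d) = 7.5997² / (2 × 4.000) = 57.755 / 8.000 = 7.2194 m/s².

Required deceleration ≈ 7.22 m/s²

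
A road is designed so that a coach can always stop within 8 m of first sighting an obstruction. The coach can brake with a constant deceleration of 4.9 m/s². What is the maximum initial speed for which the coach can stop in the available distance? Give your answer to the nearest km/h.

v²/(2a) = d ⇒ v = √(2 × 4.900 × 8) = √78.40 = 8.8544 m/s.
8.8544 m/s × 3.6 = 31.876 km/h.

Maximum speed ≈ 32 km/h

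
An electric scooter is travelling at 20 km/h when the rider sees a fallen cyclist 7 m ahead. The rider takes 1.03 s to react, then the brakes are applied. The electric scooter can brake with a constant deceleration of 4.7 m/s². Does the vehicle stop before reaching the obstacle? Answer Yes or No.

No

20 km/h ÷ 3.6 = 5.5556 m/s.
Reaction distance = 5.5556 × 1.03 = 5.722 m.
Braking distance = v²/(2a) = 30.865 / 9.400 = 3.284 m.
Total stopping distance = 5.722 + 3.284 = 9.006 m, vs 7 m available — it cannot stop in time and overshoots by 9.006 − 7 = 2.006 m.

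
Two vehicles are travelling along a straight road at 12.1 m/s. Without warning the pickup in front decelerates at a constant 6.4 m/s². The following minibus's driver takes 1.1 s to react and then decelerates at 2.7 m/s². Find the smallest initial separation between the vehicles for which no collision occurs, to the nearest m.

Minimum gap ≈ 29 m

Leader travels v²/(2a_L) = 146.410 / 12.800 = 11.438 m before stopping.
Follower covers v·t_r = 12.1000 × 1.1 = 13.310 m while reacting, then v²/(2a_F) = 146.410 / 5.400 = 27.113 m while braking, for a total of 13.310 + 27.113 = 40.423 m.
Since a_F ≤ a_L and the follower starts braking later, the follower is never slower than the leader, so the closest approach is when both have stopped.
Minimum gap = 40.423 − 11.438 = 28.985 m.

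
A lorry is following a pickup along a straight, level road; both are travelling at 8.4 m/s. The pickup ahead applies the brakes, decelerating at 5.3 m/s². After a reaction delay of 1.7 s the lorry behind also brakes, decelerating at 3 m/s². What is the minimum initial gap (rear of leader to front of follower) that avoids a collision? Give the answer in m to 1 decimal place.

Leader travels v²/(2a_L) = 70.560 / 10.600 = 6.657 m before stopping.
Follower covers v·t_r = 8.4000 × 1.7 = 14.280 m while reacting, then v²/(2a_F) = 70.560 / 6.000 = 11.760 m while braking, for a total of 14.280 + 11.760 = 26.040 m.
Since a_F ≤ a_L and the follower starts braking later, the follower is never slower than the leader, so the closest approach is when both have stopped.
Minimum gap = 26.040 − 6.657 = 19.383 m.

Minimum gap ≈ 19.4 m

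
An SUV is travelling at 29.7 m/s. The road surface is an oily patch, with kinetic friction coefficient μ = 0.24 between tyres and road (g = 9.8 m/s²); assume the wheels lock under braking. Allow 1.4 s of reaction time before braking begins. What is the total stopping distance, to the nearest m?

a = μg = 0.24 × 9.8 = 2.352 m/s².
Reaction distance = v·t_r = 29.7000 × 1.4 = 41.580 m.
Braking distance = v²/(2a) = 29.7000² / (2 × 2.352) = 882.090 / 4.704 = 187.519 m.
Total = 41.580 + 187.519 = 229.099 m.

Total stopping distance ≈ 229 m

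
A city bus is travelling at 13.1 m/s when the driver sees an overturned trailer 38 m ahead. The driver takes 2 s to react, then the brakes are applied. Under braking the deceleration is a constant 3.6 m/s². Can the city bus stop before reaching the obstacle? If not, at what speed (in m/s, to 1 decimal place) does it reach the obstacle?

Reaction distance = 13.1000 × 2 = 26.200 m.
Braking distance needed to stop: v²/(2a) = 171.610 / 7.200 = 23.835 m, so total needed = 26.200 + 23.835 = 50.035 m > 38 m — it cannot stop.
Distance remaining when braking begins: 38 − 26.200 = 11.800 m.
v² = v₀² − 2a·d = 171.610 − 2 × 3.600 × 11.800 = 86.650 m²/s².
v = √86.650 = 9.309 m/s.

No — it strikes the obstacle at 9.3 m/s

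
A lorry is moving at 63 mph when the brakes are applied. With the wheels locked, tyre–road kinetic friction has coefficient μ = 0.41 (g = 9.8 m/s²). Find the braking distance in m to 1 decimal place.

Braking distance ≈ 98.7 m

63 mph × 0.44704 = 28.1635 m/s.
a = μg = 0.41 × 9.8 = 4.018 m/s².
Braking distance = v²/(2a) = 28.1635² / (2 × 4.018) = 793.183 / 8.036 = 98.704 m.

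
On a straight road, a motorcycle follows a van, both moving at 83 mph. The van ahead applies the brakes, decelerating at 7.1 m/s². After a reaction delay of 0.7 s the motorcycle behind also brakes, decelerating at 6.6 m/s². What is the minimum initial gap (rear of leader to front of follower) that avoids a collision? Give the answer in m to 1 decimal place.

83 mph × 0.44704 = 37.1043 m/s.
Leader travels v²/(2a_L) = 1376.729 / 14.200 = 96.953 m before stopping.
Follower covers v·t_r = 37.1043 × 0.7 = 25.973 m while reacting, then v²/(2a_F) = 1376.729 / 13.200 = 104.298 m while braking, for a total of 25.973 + 104.298 = 130.271 m.
Since a_F ≤ a_L and the follower starts braking later, the follower is never slower than the leader, so the closest approach is when both have stopped.
Minimum gap = 130.271 − 96.953 = 33.318 m.

Minimum gap ≈ 33.3 m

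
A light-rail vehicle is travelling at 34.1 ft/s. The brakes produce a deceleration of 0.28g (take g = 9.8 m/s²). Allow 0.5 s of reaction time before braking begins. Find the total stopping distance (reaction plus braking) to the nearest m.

Total stopping distance ≈ 25 m

34.1 ft/s × 0.3048 = 10.3937 m/s.
a = 0.28 × 9.8 = 2.744 m/s².
Reaction distance = v·t_r = 10.3937 × 0.5 = 5.197 m.
Braking distance = v²/(2a) = 10.3937² / (2 × 2.744) = 108.029 / 5.488 = 19.685 m.
Total = 5.197 + 19.685 = 24.882 m.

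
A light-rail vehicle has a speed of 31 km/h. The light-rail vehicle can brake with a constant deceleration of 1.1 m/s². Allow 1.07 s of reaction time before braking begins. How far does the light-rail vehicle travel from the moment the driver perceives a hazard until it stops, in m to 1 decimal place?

Total stopping distance ≈ 42.9 m

31 km/h ÷ 3.6 = 8.6111 m/s.
Reaction distance = v·t_r = 8.6111 × 1.07 = 9.214 m.
Braking distance = v²/(2a) = 8.6111² / (2 × 1.100) = 74.151 / 2.200 = 33.705 m.
Total = 9.214 + 33.705 = 42.919 m.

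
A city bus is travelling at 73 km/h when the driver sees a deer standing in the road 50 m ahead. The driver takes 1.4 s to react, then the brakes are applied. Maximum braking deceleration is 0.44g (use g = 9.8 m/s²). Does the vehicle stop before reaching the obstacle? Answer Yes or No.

73 km/h ÷ 3.6 = 20.2778 m/s.
a = 0.44 × 9.8 = 4.312 m/s².
Reaction distance = 20.2778 × 1.4 = 28.389 m.
Braking distance = v²/(2a) = 411.189 / 8.624 = 47.680 m.
Total stopping distance = 28.389 + 47.680 = 76.069 m, vs 50 m available — it cannot stop in time and overshoots by 76.069 − 50 = 26.069 m.

No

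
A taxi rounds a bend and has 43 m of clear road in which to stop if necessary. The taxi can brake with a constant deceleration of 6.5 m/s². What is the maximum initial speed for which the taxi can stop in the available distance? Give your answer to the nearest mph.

v²/(2a) = d ⇒ v = √(2 × 6.500 × 43) = √559.00 = 23.6432 m/s.
23.6432 m/s ÷ 0.44704 = 52.888 mph.

Maximum speed ≈ 53 mph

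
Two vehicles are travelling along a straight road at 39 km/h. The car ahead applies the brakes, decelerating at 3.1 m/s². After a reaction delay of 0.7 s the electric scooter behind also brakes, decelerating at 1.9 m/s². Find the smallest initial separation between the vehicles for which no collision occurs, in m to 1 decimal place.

39 km/h ÷ 3.6 = 10.8333 m/s.
Leader travels v²/(2a_L) = 117.360 / 6.200 = 18.929 m before stopping.
Follower covers v·t_r = 10.8333 × 0.7 = 7.583 m while reacting, then v²/(2a_F) = 117.360 / 3.800 = 30.884 m while braking, for a total of 7.583 + 30.884 = 38.467 m.
Since a_F ≤ a_L and the follower starts braking later, the follower is never slower than the leader, so the closest approach is when both have stopped.
Minimum gap = 38.467 − 18.929 = 19.538 m.

Minimum gap ≈ 19.5 m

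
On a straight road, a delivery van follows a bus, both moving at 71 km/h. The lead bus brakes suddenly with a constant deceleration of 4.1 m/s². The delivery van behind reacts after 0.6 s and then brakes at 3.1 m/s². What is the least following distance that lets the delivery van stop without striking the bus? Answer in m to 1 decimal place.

Minimum gap ≈ 27.1 m

71 km/h ÷ 3.6 = 19.7222 m/s.
Leader travels v²/(2a_L) = 388.965 / 8.200 = 47.435 m before stopping.
Follower covers v·t_r = 19.7222 × 0.6 = 11.833 m while reacting, then v²/(2a_F) = 388.965 / 6.200 = 62.736 m while braking, for a total of 11.833 + 62.736 = 74.569 m.
Since a_F ≤ a_L and the follower starts braking later, the follower is never slower than the leader, so the closest approach is when both have stopped.
Minimum gap = 74.569 − 47.435 = 27.134 m.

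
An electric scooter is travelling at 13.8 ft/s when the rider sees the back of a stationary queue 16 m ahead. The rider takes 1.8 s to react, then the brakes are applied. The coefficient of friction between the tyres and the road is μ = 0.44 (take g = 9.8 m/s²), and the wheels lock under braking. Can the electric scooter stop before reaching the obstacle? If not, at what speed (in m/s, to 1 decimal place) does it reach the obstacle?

Yes — it stops about 6.4 m short of the obstacle, so it never reaches it

13.8 ft/s × 0.3048 = 4.2062 m/s.
a = μg = 0.44 × 9.8 = 4.312 m/s².
Reaction distance = 4.2062 × 1.8 = 7.571 m.
Braking distance = v²/(2a) = 17.692 / 8.624 = 2.051 m.
Total stopping distance = 7.571 + 2.051 = 9.622 m, vs 16 m available — it stops with 16 − 9.622 = 6.378 m to spare.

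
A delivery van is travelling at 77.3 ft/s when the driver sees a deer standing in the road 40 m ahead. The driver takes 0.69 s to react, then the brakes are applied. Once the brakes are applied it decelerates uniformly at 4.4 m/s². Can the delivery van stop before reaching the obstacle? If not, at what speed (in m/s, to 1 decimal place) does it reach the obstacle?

77.3 ft/s × 0.3048 = 23.5610 m/s.
Reaction distance = 23.5610 × 0.69 = 16.257 m.
Braking distance needed to stop: v²/(2a) = 555.121 / 8.800 = 63.082 m, so total needed = 16.257 + 63.082 = 79.339 m > 40 m — it cannot stop.
Distance remaining when braking begins: 40 − 16.257 = 23.743 m.
v² = v₀² − 2a·d = 555.121 − 2 × 4.400 × 23.743 = 346.183 m²/s².
v = √346.183 = 18.606 m/s.

No — it strikes the obstacle at 18.6 m/s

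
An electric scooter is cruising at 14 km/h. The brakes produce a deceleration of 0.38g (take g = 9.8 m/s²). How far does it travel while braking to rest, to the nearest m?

Braking distance ≈ 2 m

14 km/h ÷ 3.6 = 3.8889 m/s.
a = 0.38 × 9.8 = 3.724 m/s².
Braking distance = v²/(2a) = 3.8889² / (2 × 3.724) = 15.124 / 7.448 = 2.031 m.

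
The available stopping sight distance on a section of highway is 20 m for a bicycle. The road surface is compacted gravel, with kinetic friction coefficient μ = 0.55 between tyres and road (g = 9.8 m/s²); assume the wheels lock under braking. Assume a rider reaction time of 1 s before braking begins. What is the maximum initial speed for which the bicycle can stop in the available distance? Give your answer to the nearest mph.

a = μg = 0.55 × 9.8 = 5.390 m/s².
Stopping distance: v·t_r + v²/(2a) = 20 with t_r = 1 s and a = 5.390 m/s².
So v² + 10.780 v − 215.60 = 0.
Positive root: v = −a·t_r + √((a·t_r)² + 2a·d) = −5.390 + √(29.052 + 215.60) = 10.2514 m/s.
10.2514 m/s ÷ 0.44704 = 22.932 mph.

Maximum speed ≈ 23 mph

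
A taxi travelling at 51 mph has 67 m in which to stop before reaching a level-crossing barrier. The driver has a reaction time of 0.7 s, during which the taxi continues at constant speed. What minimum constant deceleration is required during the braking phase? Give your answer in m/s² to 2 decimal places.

Required deceleration ≈ 5.09 m/s²

51 mph × 0.44704 = 22.7990 m/s.
Distance covered during reaction = 22.7990 × 0.7 = 15.959 m.
Distance available for braking: 67 − 15.959 = 51.041 m.
v² = 2a·d ⇒ a = v²/(2d) = 22.7990² / (2 × 51.041) = 519.794 / 102.082 = 5.0919 m/s².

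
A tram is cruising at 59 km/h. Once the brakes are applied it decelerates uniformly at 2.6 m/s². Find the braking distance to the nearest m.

59 km/h ÷ 3.6 = 16.3889 m/s.
Braking distance = v²/(2a) = 16.3889² / (2 × 2.600) = 268.596 / 5.200 = 51.653 m.

Braking distance ≈ 52 m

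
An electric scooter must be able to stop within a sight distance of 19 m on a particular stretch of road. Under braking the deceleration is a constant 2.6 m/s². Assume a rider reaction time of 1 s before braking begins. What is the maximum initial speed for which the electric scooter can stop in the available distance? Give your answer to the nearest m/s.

Maximum speed ≈ 8 m/s

Stopping distance: v·t_r + v²/(2a) = 19 with t_r = 1 s and a = 2.600 m/s².
So v² + 5.200 v − 98.80 = 0.
Positive root: v = −a·t_r + √((a·t_r)² + 2a·d) = −2.600 + √(6.760 + 98.80) = 7.6742 m/s.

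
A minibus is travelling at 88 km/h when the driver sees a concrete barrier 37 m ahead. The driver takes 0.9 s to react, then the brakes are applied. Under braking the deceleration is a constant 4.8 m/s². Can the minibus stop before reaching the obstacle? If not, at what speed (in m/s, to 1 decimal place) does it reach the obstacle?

88 km/h ÷ 3.6 = 24.4444 m/s.
Reaction distance = 24.4444 × 0.9 = 22.000 m.
Braking distance needed to stop: v²/(2a) = 597.529 / 9.600 = 62.243 m, so total needed = 22.000 + 62.243 = 84.243 m > 37 m — it cannot stop.
Distance remaining when braking begins: 37 − 22.000 = 15.000 m.
v² = v₀² − 2a·d = 597.529 − 2 × 4.800 × 15.000 = 453.529 m²/s².
v = √453.529 = 21.296 m/s.

No — it strikes the obstacle at 21.3 m/s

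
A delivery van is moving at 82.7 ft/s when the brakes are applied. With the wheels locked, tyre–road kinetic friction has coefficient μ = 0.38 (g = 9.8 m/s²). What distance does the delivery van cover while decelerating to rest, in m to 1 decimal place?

Braking distance ≈ 85.3 m

82.7 ft/s × 0.3048 = 25.2070 m/s.
a = μg = 0.38 × 9.8 = 3.724 m/s².
Braking distance = v²/(2a) = 25.2070² / (2 × 3.724) = 635.393 / 7.448 = 85.311 m.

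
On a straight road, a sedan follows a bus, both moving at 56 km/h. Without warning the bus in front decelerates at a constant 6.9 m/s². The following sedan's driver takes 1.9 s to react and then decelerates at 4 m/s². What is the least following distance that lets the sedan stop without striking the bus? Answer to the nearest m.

56 km/h ÷ 3.6 = 15.5556 m/s.
Leader travels v²/(2a_L) = 241.977 / 13.800 = 17.535 m before stopping.
Follower covers v·t_r = 15.5556 × 1.9 = 29.556 m while reacting, then v²/(2a_F) = 241.977 / 8.000 = 30.247 m while braking, for a total of 29.556 + 30.247 = 59.803 m.
Since a_F ≤ a_L and the follower starts braking later, the follower is never slower than the leader, so the closest approach is when both have stopped.
Minimum gap = 59.803 − 17.535 = 42.268 m.

Minimum gap ≈ 42 m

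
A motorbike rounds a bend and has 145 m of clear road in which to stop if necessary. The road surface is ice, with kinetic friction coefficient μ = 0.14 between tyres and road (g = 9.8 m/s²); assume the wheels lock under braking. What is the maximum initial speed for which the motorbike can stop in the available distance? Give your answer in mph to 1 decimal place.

a = μg = 0.14 × 9.8 = 1.372 m/s².
v²/(2a) = d ⇒ v = √(2 × 1.372 × 145) = √397.88 = 19.9469 m/s.
19.9469 m/s ÷ 0.44704 = 44.620 mph.

Maximum speed ≈ 44.6 mph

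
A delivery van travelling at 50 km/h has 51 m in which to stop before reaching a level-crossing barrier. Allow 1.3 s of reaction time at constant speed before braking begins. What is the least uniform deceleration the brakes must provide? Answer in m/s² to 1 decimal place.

50 km/h ÷ 3.6 = 13.8889 m/s.
Distance covered during reaction = 13.8889 × 1.3 = 18.056 m.
Distance available for braking: 51 − 18.056 = 32.944 m.
v² = 2a·d ⇒ a = v²/(2d) = 13.8889² / (2 × 32.944) = 192.902 / 65.888 = 2.9277 m/s².

Required deceleration ≈ 2.9 m/s²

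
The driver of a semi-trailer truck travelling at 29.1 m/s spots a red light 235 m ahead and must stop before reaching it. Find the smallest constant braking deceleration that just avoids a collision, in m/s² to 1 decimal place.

Required deceleration ≈ 1.8 m/s²

v² = 2a·d ⇒ a = v²/(2d) = 29.1000² / (2 × 235.000) = 846.810 / 470.000 = 1.8017 m/s².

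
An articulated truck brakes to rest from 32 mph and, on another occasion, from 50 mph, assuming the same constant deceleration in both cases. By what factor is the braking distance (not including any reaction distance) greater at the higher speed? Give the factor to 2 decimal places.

Factor ≈ 2.44

Braking distance d = v²/(2a), so with a fixed, d ∝ v².
Factor = (50/32)² = 1.5625² = 2.4414.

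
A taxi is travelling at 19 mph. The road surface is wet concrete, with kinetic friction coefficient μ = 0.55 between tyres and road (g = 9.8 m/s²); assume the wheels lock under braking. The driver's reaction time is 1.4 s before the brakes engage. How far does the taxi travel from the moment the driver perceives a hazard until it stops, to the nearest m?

Total stopping distance ≈ 19 m

19 mph × 0.44704 = 8.4938 m/s.
a = μg = 0.55 × 9.8 = 5.390 m/s².
Reaction distance = v·t_r = 8.4938 × 1.4 = 11.891 m.
Braking distance = v²/(2a) = 8.4938² / (2 × 5.390) = 72.145 / 10.780 = 6.692 m.
Total = 11.891 + 6.692 = 18.583 m.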